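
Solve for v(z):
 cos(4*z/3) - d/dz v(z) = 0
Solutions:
 v(z) = C1 + 3*sin(4*z/3)/4


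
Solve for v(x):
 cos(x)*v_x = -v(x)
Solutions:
 v(x) = C1*sqrt(sin(x) - 1)/sqrt(sin(x) + 1)


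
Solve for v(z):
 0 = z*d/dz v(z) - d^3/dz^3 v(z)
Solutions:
 v(z) = C1 + Integral(C2*airyai(z) + C3*airybi(z), z)


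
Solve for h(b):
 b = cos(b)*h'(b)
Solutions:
 h(b) = C1 + Integral(b/cos(b), b)


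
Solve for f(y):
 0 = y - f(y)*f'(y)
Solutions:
 f(y) = -sqrt(C1 + y^2)
 f(y) = sqrt(C1 + y^2)


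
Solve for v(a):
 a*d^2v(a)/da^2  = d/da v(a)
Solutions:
 v(a) = C1 + C2*a^2


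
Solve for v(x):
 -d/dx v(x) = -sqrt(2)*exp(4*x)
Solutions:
 v(x) = C1 + sqrt(2)*exp(4*x)/4


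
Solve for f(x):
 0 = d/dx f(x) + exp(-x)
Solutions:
 f(x) = C1 + exp(-x)


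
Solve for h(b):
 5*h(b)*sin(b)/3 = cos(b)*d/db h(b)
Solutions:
 h(b) = C1/cos(b)^(5/3)


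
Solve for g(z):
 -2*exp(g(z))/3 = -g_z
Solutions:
 g(z) = log(-1/(C1 + 2*z)) + log(3)


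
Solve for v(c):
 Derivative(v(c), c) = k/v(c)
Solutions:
 v(c) = -sqrt(C1 + 2*c*k)
 v(c) = sqrt(C1 + 2*c*k)


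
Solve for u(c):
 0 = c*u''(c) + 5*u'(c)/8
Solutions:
 u(c) = C1 + C2*c^(3/8)


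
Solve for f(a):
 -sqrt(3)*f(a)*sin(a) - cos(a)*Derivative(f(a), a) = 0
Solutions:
 f(a) = C1*cos(a)^(sqrt(3))


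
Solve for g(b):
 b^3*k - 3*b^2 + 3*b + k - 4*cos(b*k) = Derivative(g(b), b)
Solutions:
 g(b) = C1 + b^4*k/4 - b^3 + 3*b^2/2 + b*k - 4*sin(b*k)/k


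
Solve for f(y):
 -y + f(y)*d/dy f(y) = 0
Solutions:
 f(y) = -sqrt(C1 + y^2)
 f(y) = sqrt(C1 + y^2)


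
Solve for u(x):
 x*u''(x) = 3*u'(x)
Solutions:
 u(x) = C1 + C2*x^4


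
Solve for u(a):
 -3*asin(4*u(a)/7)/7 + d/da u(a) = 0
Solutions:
 Integral(1/asin(4*_y/7), (_y, u(a))) = C1 + 3*a/7


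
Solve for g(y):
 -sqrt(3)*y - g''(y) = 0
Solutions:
 g(y) = C1 + C2*y - sqrt(3)*y^3/6


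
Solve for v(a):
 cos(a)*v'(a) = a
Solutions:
 v(a) = C1 + Integral(a/cos(a), a)


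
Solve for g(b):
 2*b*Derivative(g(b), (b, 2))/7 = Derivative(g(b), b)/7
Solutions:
 g(b) = C1 + C2*b^(3/2)


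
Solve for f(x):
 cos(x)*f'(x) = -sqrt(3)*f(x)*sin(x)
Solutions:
 f(x) = C1*cos(x)^(sqrt(3))


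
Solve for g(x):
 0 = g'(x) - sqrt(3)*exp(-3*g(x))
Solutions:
 g(x) = log(C1 + 3*sqrt(3)*x)/3
 g(x) = log((-3^(1/3) - 3^(5/6)*I)*(C1 + sqrt(3)*x)^(1/3)/2)
 g(x) = log((-3^(1/3) + 3^(5/6)*I)*(C1 + sqrt(3)*x)^(1/3)/2)


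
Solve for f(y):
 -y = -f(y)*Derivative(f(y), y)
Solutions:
 f(y) = -sqrt(C1 + y^2)
 f(y) = sqrt(C1 + y^2)


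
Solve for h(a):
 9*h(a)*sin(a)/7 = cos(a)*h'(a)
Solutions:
 h(a) = C1/cos(a)^(9/7)


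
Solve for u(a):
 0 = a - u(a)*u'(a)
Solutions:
 u(a) = -sqrt(C1 + a^2)
 u(a) = sqrt(C1 + a^2)


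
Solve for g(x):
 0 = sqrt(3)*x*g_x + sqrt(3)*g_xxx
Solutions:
 g(x) = C1 + Integral(C2*airyai(-x) + C3*airybi(-x), x)


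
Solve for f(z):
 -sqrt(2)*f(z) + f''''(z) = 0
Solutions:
 f(z) = C1*exp(-2^(1/8)*z) + C2*exp(2^(1/8)*z) + C3*sin(2^(1/8)*z) + C4*cos(2^(1/8)*z)


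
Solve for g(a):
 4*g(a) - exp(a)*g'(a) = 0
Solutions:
 g(a) = C1*exp(-4*exp(-a))


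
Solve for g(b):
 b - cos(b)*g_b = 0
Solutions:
 g(b) = C1 + Integral(b/cos(b), b)


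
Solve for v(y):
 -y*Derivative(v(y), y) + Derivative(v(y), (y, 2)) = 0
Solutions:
 v(y) = C1 + C2*erfi(sqrt(2)*y/2)


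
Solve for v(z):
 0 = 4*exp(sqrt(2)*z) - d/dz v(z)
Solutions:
 v(z) = C1 + 2*sqrt(2)*exp(sqrt(2)*z)


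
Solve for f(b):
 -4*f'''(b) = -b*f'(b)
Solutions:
 f(b) = C1 + Integral(C2*airyai(2^(1/3)*b/2) + C3*airybi(2^(1/3)*b/2), b)


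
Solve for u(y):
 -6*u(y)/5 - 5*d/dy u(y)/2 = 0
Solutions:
 u(y) = C1*exp(-12*y/25)


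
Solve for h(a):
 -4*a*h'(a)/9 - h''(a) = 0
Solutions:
 h(a) = C1 + C2*erf(sqrt(2)*a/3)


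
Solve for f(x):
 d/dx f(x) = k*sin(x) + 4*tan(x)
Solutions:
 f(x) = C1 - k*cos(x) - 4*log(cos(x))


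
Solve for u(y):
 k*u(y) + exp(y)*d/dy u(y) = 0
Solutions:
 u(y) = C1*exp(k*exp(-y))


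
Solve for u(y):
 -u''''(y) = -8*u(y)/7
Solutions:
 u(y) = C1*exp(-14^(3/4)*y/7) + C2*exp(14^(3/4)*y/7) + C3*sin(14^(3/4)*y/7) + C4*cos(14^(3/4)*y/7)


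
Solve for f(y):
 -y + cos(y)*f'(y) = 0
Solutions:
 f(y) = C1 + Integral(y/cos(y), y)


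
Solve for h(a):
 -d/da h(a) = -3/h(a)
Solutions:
 h(a) = -sqrt(C1 + 6*a)
 h(a) = sqrt(C1 + 6*a)


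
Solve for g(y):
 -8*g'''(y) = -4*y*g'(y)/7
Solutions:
 g(y) = C1 + Integral(C2*airyai(14^(2/3)*y/14) + C3*airybi(14^(2/3)*y/14), y)


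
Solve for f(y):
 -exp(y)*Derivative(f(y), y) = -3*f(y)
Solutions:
 f(y) = C1*exp(-3*exp(-y))


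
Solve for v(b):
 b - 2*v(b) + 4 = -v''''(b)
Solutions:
 v(b) = C1*exp(-2^(1/4)*b) + C2*exp(2^(1/4)*b) + C3*sin(2^(1/4)*b) + C4*cos(2^(1/4)*b) + b/2 + 2


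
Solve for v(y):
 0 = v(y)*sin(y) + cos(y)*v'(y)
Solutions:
 v(y) = C1*cos(y)


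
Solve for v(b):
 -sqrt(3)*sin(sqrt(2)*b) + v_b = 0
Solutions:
 v(b) = C1 - sqrt(6)*cos(sqrt(2)*b)/2


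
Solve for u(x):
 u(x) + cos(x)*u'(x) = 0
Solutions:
 u(x) = C1*sqrt(sin(x) - 1)/sqrt(sin(x) + 1)


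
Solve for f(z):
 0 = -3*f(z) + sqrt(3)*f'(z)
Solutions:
 f(z) = C1*exp(sqrt(3)*z)


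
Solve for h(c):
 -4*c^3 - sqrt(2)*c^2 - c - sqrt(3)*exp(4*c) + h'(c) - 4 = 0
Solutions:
 h(c) = C1 + c^4 + sqrt(2)*c^3/3 + c^2/2 + 4*c + sqrt(3)*exp(4*c)/4


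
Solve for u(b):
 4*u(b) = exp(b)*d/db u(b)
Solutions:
 u(b) = C1*exp(-4*exp(-b))


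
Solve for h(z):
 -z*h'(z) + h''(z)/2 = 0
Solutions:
 h(z) = C1 + C2*erfi(z)


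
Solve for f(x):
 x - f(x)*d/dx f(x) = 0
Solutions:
 f(x) = -sqrt(C1 + x^2)
 f(x) = sqrt(C1 + x^2)


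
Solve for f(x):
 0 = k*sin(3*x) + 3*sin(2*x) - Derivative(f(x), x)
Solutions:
 f(x) = C1 - k*cos(3*x)/3 - 3*cos(2*x)/2


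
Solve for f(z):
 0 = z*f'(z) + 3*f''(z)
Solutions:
 f(z) = C1 + C2*erf(sqrt(6)*z/6)


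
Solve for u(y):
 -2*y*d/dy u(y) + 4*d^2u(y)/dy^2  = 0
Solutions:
 u(y) = C1 + C2*erfi(y/2)


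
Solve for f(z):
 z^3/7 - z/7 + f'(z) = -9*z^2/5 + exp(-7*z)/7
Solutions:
 f(z) = C1 - z^4/28 - 3*z^3/5 + z^2/14 - exp(-7*z)/49


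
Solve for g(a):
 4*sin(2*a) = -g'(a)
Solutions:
 g(a) = C1 + 2*cos(2*a)


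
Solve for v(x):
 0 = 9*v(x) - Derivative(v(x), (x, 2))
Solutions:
 v(x) = C1*exp(-3*x) + C2*exp(3*x)


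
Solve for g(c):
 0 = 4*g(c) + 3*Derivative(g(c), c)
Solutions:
 g(c) = C1*exp(-4*c/3)


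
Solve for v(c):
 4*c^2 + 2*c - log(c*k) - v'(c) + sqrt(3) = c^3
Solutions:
 v(c) = C1 - c^4/4 + 4*c^3/3 + c^2 - c*log(c*k) + c*(1 + sqrt(3))


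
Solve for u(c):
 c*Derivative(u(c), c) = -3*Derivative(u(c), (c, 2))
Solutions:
 u(c) = C1 + C2*erf(sqrt(6)*c/6)


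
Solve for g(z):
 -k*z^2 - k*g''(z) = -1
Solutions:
 g(z) = C1 + C2*z - z^4/12 + z^2/(2*k)


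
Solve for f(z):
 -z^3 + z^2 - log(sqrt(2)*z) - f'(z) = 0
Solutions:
 f(z) = C1 - z^4/4 + z^3/3 - z*log(z) - z*log(2)/2 + z


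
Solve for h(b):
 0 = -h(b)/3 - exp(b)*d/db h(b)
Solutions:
 h(b) = C1*exp(exp(-b)/3)


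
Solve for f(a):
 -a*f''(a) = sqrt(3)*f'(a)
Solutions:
 f(a) = C1 + C2*a^(1 - sqrt(3))


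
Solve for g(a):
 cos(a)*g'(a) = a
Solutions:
 g(a) = C1 + Integral(a/cos(a), a)


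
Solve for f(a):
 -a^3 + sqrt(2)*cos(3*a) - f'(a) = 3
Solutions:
 f(a) = C1 - a^4/4 - 3*a + sqrt(2)*sin(3*a)/3


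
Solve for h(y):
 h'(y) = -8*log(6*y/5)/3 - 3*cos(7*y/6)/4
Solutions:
 h(y) = C1 - 8*y*log(y)/3 - 8*y*log(6)/3 + 8*y/3 + 8*y*log(5)/3 - 9*sin(7*y/6)/14


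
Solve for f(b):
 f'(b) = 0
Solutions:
 f(b) = C1


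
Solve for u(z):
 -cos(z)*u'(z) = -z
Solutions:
 u(z) = C1 + Integral(z/cos(z), z)


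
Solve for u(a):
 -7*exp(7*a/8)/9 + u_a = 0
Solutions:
 u(a) = C1 + 8*exp(7*a/8)/9


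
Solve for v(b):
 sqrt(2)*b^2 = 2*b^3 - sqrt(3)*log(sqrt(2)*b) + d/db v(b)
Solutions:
 v(b) = C1 - b^4/2 + sqrt(2)*b^3/3 + sqrt(3)*b*log(b) - sqrt(3)*b + sqrt(3)*b*log(2)/2


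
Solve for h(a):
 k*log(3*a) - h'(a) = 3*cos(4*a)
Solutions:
 h(a) = C1 + a*k*(log(a) - 1) + a*k*log(3) - 3*sin(4*a)/4


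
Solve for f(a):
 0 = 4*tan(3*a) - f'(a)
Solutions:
 f(a) = C1 - 4*log(cos(3*a))/3


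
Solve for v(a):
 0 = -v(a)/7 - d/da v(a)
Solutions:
 v(a) = C1*exp(-a/7)


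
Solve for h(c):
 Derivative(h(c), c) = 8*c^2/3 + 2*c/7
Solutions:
 h(c) = C1 + 8*c^3/9 + c^2/7


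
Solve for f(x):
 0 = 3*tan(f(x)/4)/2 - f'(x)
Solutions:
 f(x) = -4*asin(C1*exp(3*x/8)) + 4*pi
 f(x) = 4*asin(C1*exp(3*x/8))


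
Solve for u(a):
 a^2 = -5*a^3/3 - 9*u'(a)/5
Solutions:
 u(a) = C1 - 25*a^4/108 - 5*a^3/27


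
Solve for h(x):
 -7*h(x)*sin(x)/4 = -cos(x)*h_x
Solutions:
 h(x) = C1/cos(x)^(7/4)


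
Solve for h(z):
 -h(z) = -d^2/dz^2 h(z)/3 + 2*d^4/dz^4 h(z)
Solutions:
 h(z) = (C1*sin(2^(3/4)*z*sin(atan(sqrt(71))/2)/2) + C2*cos(2^(3/4)*z*sin(atan(sqrt(71))/2)/2))*exp(-2^(3/4)*z*cos(atan(sqrt(71))/2)/2) + (C3*sin(2^(3/4)*z*sin(atan(sqrt(71))/2)/2) + C4*cos(2^(3/4)*z*sin(atan(sqrt(71))/2)/2))*exp(2^(3/4)*z*cos(atan(sqrt(71))/2)/2)


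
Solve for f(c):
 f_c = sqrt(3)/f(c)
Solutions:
 f(c) = -sqrt(C1 + 2*sqrt(3)*c)
 f(c) = sqrt(C1 + 2*sqrt(3)*c)


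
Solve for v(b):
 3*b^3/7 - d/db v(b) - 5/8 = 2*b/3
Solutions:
 v(b) = C1 + 3*b^4/28 - b^2/3 - 5*b/8


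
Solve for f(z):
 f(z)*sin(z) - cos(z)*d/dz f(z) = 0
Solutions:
 f(z) = C1/cos(z)


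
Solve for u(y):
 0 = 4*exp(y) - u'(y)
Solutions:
 u(y) = C1 + 4*exp(y)


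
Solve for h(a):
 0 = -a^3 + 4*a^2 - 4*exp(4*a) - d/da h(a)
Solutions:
 h(a) = C1 - a^4/4 + 4*a^3/3 - exp(4*a)


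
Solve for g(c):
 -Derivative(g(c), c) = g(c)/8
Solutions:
 g(c) = C1*exp(-c/8)


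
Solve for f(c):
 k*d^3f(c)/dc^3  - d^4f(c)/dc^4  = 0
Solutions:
 f(c) = C1 + C2*c + C3*c^2 + C4*exp(c*k)


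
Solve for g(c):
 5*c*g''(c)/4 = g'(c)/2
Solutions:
 g(c) = C1 + C2*c^(7/5)


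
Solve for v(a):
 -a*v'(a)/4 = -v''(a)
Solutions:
 v(a) = C1 + C2*erfi(sqrt(2)*a/4)


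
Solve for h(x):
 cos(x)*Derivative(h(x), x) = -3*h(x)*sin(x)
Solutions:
 h(x) = C1*cos(x)^3


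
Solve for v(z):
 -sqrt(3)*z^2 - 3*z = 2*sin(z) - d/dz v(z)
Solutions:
 v(z) = C1 + sqrt(3)*z^3/3 + 3*z^2/2 - 2*cos(z)


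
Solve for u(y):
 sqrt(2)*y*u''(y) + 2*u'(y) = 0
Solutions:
 u(y) = C1 + C2*y^(1 - sqrt(2))


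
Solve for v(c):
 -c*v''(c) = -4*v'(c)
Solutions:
 v(c) = C1 + C2*c^5


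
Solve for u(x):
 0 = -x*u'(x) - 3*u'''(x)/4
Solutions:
 u(x) = C1 + Integral(C2*airyai(-6^(2/3)*x/3) + C3*airybi(-6^(2/3)*x/3), x)


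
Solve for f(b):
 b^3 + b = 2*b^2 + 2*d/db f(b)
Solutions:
 f(b) = C1 + b^4/8 - b^3/3 + b^2/4


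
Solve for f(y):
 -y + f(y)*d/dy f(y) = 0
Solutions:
 f(y) = -sqrt(C1 + y^2)
 f(y) = sqrt(C1 + y^2)


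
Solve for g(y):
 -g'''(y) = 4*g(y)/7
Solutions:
 g(y) = C3*exp(-14^(2/3)*y/7) + (C1*sin(14^(2/3)*sqrt(3)*y/14) + C2*cos(14^(2/3)*sqrt(3)*y/14))*exp(14^(2/3)*y/14)


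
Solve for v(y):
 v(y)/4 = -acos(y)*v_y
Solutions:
 v(y) = C1*exp(-Integral(1/acos(y), y)/4)


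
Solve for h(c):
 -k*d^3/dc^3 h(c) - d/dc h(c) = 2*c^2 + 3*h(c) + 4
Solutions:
 h(c) = C1*exp(2^(1/3)*c*(6^(1/3)*(sqrt(3)*sqrt((243 + 4/k)/k^2) + 27/k)^(1/3)/12 - 2^(1/3)*3^(5/6)*I*(sqrt(3)*sqrt((243 + 4/k)/k^2) + 27/k)^(1/3)/12 + 2/(k*(-3^(1/3) + 3^(5/6)*I)*(sqrt(3)*sqrt((243 + 4/k)/k^2) + 27/k)^(1/3)))) + C2*exp(2^(1/3)*c*(6^(1/3)*(sqrt(3)*sqrt((243 + 4/k)/k^2) + 27/k)^(1/3)/12 + 2^(1/3)*3^(5/6)*I*(sqrt(3)*sqrt((243 + 4/k)/k^2) + 27/k)^(1/3)/12 - 2/(k*(3^(1/3) + 3^(5/6)*I)*(sqrt(3)*sqrt((243 + 4/k)/k^2) + 27/k)^(1/3)))) + C3*exp(6^(1/3)*c*(-2^(1/3)*(sqrt(3)*sqrt((243 + 4/k)/k^2) + 27/k)^(1/3) + 2*3^(1/3)/(k*(sqrt(3)*sqrt((243 + 4/k)/k^2) + 27/k)^(1/3)))/6) - 2*c^2/3 + 4*c/9 - 40/27


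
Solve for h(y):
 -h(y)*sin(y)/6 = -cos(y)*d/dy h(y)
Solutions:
 h(y) = C1/cos(y)^(1/6)


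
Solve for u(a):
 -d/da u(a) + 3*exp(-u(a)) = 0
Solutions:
 u(a) = log(C1 + 3*a)


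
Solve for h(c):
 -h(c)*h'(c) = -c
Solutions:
 h(c) = -sqrt(C1 + c^2)
 h(c) = sqrt(C1 + c^2)


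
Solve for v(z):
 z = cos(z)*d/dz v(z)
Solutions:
 v(z) = C1 + Integral(z/cos(z), z)


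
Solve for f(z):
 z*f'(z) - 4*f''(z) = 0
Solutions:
 f(z) = C1 + C2*erfi(sqrt(2)*z/4)


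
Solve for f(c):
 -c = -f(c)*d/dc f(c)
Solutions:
 f(c) = -sqrt(C1 + c^2)
 f(c) = sqrt(C1 + c^2)


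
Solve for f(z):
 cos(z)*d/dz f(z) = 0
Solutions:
 f(z) = C1


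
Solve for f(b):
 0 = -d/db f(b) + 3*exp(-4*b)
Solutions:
 f(b) = C1 - 3*exp(-4*b)/4


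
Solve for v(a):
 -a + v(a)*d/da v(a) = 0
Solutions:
 v(a) = -sqrt(C1 + a^2)
 v(a) = sqrt(C1 + a^2)


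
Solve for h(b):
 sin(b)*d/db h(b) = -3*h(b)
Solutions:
 h(b) = C1*(cos(b) + 1)^(3/2)/(cos(b) - 1)^(3/2)


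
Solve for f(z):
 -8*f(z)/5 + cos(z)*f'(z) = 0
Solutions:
 f(z) = C1*(sin(z) + 1)^(4/5)/(sin(z) - 1)^(4/5)


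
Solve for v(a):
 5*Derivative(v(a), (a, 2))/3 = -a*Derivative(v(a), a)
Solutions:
 v(a) = C1 + C2*erf(sqrt(30)*a/10)


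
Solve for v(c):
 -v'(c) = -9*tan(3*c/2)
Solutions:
 v(c) = C1 - 6*log(cos(3*c/2))


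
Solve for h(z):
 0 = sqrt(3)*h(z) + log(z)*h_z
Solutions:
 h(z) = C1*exp(-sqrt(3)*li(z))


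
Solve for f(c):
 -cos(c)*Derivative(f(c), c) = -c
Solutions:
 f(c) = C1 + Integral(c/cos(c), c)


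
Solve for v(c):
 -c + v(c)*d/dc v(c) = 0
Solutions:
 v(c) = -sqrt(C1 + c^2)
 v(c) = sqrt(C1 + c^2)


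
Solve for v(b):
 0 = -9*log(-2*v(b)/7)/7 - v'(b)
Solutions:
 7*Integral(1/(log(-_y) - log(7) + log(2)), (_y, v(b)))/9 = C1 - b


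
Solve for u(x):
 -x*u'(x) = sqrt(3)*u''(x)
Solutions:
 u(x) = C1 + C2*erf(sqrt(2)*3^(3/4)*x/6)


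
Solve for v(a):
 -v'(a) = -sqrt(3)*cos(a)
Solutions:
 v(a) = C1 + sqrt(3)*sin(a)


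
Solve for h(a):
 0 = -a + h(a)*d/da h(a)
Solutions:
 h(a) = -sqrt(C1 + a^2)
 h(a) = sqrt(C1 + a^2)


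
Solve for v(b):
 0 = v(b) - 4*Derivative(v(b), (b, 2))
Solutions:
 v(b) = C1*exp(-b/2) + C2*exp(b/2)


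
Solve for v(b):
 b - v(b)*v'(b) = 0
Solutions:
 v(b) = -sqrt(C1 + b^2)
 v(b) = sqrt(C1 + b^2)


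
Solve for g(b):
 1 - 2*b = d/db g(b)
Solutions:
 g(b) = C1 - b^2 + b


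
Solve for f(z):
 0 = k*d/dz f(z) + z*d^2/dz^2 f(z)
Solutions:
 f(z) = C1 + z^(1 - re(k))*(C2*sin(log(z)*Abs(im(k))) + C3*cos(log(z)*im(k)))


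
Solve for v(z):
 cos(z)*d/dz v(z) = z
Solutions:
 v(z) = C1 + Integral(z/cos(z), z)


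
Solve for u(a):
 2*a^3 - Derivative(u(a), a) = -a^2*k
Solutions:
 u(a) = C1 + a^4/2 + a^3*k/3


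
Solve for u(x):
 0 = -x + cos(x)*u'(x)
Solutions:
 u(x) = C1 + Integral(x/cos(x), x)


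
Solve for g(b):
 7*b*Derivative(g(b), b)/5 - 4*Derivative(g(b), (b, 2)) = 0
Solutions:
 g(b) = C1 + C2*erfi(sqrt(70)*b/20)


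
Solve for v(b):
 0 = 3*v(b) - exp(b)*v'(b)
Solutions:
 v(b) = C1*exp(-3*exp(-b))


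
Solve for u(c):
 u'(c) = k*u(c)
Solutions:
 u(c) = C1*exp(c*k)


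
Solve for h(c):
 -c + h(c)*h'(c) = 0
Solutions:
 h(c) = -sqrt(C1 + c^2)
 h(c) = sqrt(C1 + c^2)


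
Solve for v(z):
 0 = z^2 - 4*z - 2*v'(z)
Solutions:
 v(z) = C1 + z^3/6 - z^2


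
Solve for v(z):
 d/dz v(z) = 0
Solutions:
 v(z) = C1


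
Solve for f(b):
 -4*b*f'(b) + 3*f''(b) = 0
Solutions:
 f(b) = C1 + C2*erfi(sqrt(6)*b/3)


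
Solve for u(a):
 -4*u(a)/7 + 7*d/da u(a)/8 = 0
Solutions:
 u(a) = C1*exp(32*a/49)


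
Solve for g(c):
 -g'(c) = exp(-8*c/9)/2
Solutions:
 g(c) = C1 + 9*exp(-8*c/9)/16


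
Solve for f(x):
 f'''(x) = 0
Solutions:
 f(x) = C1 + C2*x + C3*x^2


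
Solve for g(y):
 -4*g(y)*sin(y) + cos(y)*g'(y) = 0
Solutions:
 g(y) = C1/cos(y)^4


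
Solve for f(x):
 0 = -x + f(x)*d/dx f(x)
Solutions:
 f(x) = -sqrt(C1 + x^2)
 f(x) = sqrt(C1 + x^2)


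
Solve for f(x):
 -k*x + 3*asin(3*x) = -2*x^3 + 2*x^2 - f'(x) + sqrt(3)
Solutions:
 f(x) = C1 + k*x^2/2 - x^4/2 + 2*x^3/3 - 3*x*asin(3*x) + sqrt(3)*x - sqrt(1 - 9*x^2)


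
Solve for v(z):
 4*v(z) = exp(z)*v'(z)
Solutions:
 v(z) = C1*exp(-4*exp(-z))


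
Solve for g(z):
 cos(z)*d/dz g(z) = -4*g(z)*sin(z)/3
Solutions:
 g(z) = C1*cos(z)^(4/3)


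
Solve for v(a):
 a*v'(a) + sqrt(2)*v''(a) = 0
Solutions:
 v(a) = C1 + C2*erf(2^(1/4)*a/2)


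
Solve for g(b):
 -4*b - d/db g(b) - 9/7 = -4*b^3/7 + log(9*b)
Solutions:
 g(b) = C1 + b^4/7 - 2*b^2 - b*log(b) - b*log(9) - 2*b/7


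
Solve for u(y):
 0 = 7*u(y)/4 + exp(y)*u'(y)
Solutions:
 u(y) = C1*exp(7*exp(-y)/4)


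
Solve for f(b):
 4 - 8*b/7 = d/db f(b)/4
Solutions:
 f(b) = C1 - 16*b^2/7 + 16*b


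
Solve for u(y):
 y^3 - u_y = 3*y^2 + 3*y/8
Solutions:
 u(y) = C1 + y^4/4 - y^3 - 3*y^2/16


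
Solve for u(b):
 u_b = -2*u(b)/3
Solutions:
 u(b) = C1*exp(-2*b/3)


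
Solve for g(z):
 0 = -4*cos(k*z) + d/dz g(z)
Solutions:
 g(z) = C1 + 4*sin(k*z)/k


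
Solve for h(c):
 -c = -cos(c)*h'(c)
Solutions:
 h(c) = C1 + Integral(c/cos(c), c)


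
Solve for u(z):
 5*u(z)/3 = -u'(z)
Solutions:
 u(z) = C1*exp(-5*z/3)


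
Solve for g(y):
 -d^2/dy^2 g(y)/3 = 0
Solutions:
 g(y) = C1 + C2*y


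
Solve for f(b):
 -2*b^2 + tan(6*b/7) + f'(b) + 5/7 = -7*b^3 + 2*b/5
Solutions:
 f(b) = C1 - 7*b^4/4 + 2*b^3/3 + b^2/5 - 5*b/7 + 7*log(cos(6*b/7))/6


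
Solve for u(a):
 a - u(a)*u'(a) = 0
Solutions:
 u(a) = -sqrt(C1 + a^2)
 u(a) = sqrt(C1 + a^2)


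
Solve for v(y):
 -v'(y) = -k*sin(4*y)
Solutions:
 v(y) = C1 - k*cos(4*y)/4


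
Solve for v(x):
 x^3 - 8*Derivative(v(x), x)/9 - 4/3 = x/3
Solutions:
 v(x) = C1 + 9*x^4/32 - 3*x^2/16 - 3*x/2


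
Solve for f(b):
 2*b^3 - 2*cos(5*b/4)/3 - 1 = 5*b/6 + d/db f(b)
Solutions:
 f(b) = C1 + b^4/2 - 5*b^2/12 - b - 8*sin(5*b/4)/15


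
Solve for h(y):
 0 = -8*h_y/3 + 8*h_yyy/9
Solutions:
 h(y) = C1 + C2*exp(-sqrt(3)*y) + C3*exp(sqrt(3)*y)


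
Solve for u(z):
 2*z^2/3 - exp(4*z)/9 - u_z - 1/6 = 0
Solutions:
 u(z) = C1 + 2*z^3/9 - z/6 - exp(4*z)/36


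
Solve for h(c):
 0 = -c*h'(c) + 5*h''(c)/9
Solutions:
 h(c) = C1 + C2*erfi(3*sqrt(10)*c/10)


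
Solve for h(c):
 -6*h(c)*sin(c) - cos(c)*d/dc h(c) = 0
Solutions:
 h(c) = C1*cos(c)^6


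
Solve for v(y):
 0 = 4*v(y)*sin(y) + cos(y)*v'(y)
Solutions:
 v(y) = C1*cos(y)^4


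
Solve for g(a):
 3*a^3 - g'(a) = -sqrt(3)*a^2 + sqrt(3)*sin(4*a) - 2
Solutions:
 g(a) = C1 + 3*a^4/4 + sqrt(3)*a^3/3 + 2*a + sqrt(3)*cos(4*a)/4


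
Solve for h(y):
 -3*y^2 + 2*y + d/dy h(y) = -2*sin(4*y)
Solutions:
 h(y) = C1 + y^3 - y^2 + cos(4*y)/2


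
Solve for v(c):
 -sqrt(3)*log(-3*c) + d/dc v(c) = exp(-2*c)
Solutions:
 v(c) = C1 + sqrt(3)*c*log(-c) + sqrt(3)*c*(-1 + log(3)) - exp(-2*c)/2


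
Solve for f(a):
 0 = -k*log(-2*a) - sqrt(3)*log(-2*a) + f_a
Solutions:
 f(a) = C1 + a*(k + sqrt(3))*log(-a) + a*(-k + k*log(2) - sqrt(3) + sqrt(3)*log(2))


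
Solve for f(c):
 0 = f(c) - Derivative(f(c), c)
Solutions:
 f(c) = C1*exp(c)


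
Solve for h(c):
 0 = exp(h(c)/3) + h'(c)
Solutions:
 h(c) = 3*log(1/(C1 + c)) + 3*log(3)


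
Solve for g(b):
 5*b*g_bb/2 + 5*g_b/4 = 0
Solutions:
 g(b) = C1 + C2*sqrt(b)


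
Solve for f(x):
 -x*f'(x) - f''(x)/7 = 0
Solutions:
 f(x) = C1 + C2*erf(sqrt(14)*x/2)


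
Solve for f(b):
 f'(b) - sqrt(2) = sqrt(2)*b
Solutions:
 f(b) = C1 + sqrt(2)*b^2/2 + sqrt(2)*b


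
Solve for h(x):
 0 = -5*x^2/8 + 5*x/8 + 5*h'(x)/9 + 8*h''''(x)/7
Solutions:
 h(x) = C1 + C4*exp(-105^(1/3)*x/6) + 3*x^3/8 - 9*x^2/16 + (C2*sin(3^(5/6)*35^(1/3)*x/12) + C3*cos(3^(5/6)*35^(1/3)*x/12))*exp(105^(1/3)*x/12)


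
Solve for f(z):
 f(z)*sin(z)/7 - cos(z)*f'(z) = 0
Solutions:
 f(z) = C1/cos(z)^(1/7)


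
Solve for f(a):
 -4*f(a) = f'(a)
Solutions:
 f(a) = C1*exp(-4*a)


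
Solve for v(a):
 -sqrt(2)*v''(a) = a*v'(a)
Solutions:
 v(a) = C1 + C2*erf(2^(1/4)*a/2)


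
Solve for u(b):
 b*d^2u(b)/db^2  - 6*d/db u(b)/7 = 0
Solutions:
 u(b) = C1 + C2*b^(13/7)


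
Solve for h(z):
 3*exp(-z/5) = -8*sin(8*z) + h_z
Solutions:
 h(z) = C1 - cos(8*z) - 15*exp(-z/5)


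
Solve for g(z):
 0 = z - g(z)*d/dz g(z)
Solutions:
 g(z) = -sqrt(C1 + z^2)
 g(z) = sqrt(C1 + z^2)


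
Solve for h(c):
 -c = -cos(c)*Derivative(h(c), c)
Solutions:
 h(c) = C1 + Integral(c/cos(c), c)


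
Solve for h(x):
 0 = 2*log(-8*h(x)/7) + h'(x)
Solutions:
 Integral(1/(log(-_y) - log(7) + 3*log(2)), (_y, h(x)))/2 = C1 - x


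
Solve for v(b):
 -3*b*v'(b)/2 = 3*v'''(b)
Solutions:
 v(b) = C1 + Integral(C2*airyai(-2^(2/3)*b/2) + C3*airybi(-2^(2/3)*b/2), b)


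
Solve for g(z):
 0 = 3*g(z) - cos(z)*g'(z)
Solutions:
 g(z) = C1*(sin(z) + 1)^(3/2)/(sin(z) - 1)^(3/2)


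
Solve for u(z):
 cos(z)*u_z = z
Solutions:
 u(z) = C1 + Integral(z/cos(z), z)


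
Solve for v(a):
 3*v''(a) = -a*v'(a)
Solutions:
 v(a) = C1 + C2*erf(sqrt(6)*a/6)


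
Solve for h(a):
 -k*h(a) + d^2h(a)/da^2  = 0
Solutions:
 h(a) = C1*exp(-a*sqrt(k)) + C2*exp(a*sqrt(k))


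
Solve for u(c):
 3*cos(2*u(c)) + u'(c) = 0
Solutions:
 u(c) = -asin((C1 + exp(12*c))/(C1 - exp(12*c)))/2 + pi/2
 u(c) = asin((C1 + exp(12*c))/(C1 - exp(12*c)))/2


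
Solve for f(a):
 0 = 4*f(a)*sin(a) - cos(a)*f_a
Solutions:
 f(a) = C1/cos(a)^4


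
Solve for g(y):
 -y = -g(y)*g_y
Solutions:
 g(y) = -sqrt(C1 + y^2)
 g(y) = sqrt(C1 + y^2)


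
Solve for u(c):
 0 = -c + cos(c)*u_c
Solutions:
 u(c) = C1 + Integral(c/cos(c), c)


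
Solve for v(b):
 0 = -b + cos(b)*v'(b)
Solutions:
 v(b) = C1 + Integral(b/cos(b), b)


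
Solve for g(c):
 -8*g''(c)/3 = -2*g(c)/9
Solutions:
 g(c) = C1*exp(-sqrt(3)*c/6) + C2*exp(sqrt(3)*c/6)


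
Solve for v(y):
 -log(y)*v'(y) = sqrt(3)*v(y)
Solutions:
 v(y) = C1*exp(-sqrt(3)*li(y))


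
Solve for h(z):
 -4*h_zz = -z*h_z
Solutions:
 h(z) = C1 + C2*erfi(sqrt(2)*z/4)


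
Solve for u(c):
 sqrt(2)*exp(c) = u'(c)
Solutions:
 u(c) = C1 + sqrt(2)*exp(c)


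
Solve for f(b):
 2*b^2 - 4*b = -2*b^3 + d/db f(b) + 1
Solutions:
 f(b) = C1 + b^4/2 + 2*b^3/3 - 2*b^2 - b


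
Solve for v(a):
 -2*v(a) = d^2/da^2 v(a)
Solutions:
 v(a) = C1*sin(sqrt(2)*a) + C2*cos(sqrt(2)*a)


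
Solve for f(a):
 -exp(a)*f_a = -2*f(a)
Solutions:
 f(a) = C1*exp(-2*exp(-a))


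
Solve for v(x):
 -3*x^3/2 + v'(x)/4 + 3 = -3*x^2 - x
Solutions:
 v(x) = C1 + 3*x^4/2 - 4*x^3 - 2*x^2 - 12*x


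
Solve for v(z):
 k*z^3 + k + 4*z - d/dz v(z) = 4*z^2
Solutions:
 v(z) = C1 + k*z^4/4 + k*z - 4*z^3/3 + 2*z^2


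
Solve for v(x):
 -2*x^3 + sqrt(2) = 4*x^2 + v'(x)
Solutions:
 v(x) = C1 - x^4/2 - 4*x^3/3 + sqrt(2)*x


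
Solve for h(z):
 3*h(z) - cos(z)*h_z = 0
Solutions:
 h(z) = C1*(sin(z) + 1)^(3/2)/(sin(z) - 1)^(3/2)


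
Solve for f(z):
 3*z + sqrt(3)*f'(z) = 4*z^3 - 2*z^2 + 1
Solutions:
 f(z) = C1 + sqrt(3)*z^4/3 - 2*sqrt(3)*z^3/9 - sqrt(3)*z^2/2 + sqrt(3)*z/3


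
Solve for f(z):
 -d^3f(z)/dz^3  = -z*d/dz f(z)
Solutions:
 f(z) = C1 + Integral(C2*airyai(z) + C3*airybi(z), z)


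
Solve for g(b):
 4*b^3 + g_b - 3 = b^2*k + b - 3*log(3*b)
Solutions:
 g(b) = C1 - b^4 + b^3*k/3 + b^2/2 - 3*b*log(b) - b*log(27) + 6*b


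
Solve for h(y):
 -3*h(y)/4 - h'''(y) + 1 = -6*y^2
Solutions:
 h(y) = C3*exp(-6^(1/3)*y/2) + 8*y^2 + (C1*sin(2^(1/3)*3^(5/6)*y/4) + C2*cos(2^(1/3)*3^(5/6)*y/4))*exp(6^(1/3)*y/4) + 4/3


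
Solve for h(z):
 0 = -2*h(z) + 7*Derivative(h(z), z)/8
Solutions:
 h(z) = C1*exp(16*z/7)


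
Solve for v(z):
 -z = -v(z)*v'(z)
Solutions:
 v(z) = -sqrt(C1 + z^2)
 v(z) = sqrt(C1 + z^2)


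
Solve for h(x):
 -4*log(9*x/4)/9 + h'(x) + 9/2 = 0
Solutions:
 h(x) = C1 + 4*x*log(x)/9 - 89*x/18 - 8*x*log(2)/9 + 8*x*log(3)/9


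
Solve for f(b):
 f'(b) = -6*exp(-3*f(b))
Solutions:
 f(b) = log(C1 - 18*b)/3
 f(b) = log((-3^(1/3) - 3^(5/6)*I)*(C1 - 6*b)^(1/3)/2)
 f(b) = log((-3^(1/3) + 3^(5/6)*I)*(C1 - 6*b)^(1/3)/2)


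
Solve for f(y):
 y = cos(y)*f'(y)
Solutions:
 f(y) = C1 + Integral(y/cos(y), y)


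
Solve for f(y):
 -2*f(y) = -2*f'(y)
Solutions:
 f(y) = C1*exp(y)


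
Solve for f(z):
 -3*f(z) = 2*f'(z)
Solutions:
 f(z) = C1*exp(-3*z/2)


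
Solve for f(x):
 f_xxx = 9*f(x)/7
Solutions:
 f(x) = C3*exp(21^(2/3)*x/7) + (C1*sin(3*3^(1/6)*7^(2/3)*x/14) + C2*cos(3*3^(1/6)*7^(2/3)*x/14))*exp(-21^(2/3)*x/14)


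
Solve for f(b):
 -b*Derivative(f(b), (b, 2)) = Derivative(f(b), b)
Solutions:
 f(b) = C1 + C2*log(b)


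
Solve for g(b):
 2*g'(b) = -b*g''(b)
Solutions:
 g(b) = C1 + C2/b


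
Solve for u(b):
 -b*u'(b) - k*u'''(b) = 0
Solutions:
 u(b) = C1 + Integral(C2*airyai(b*(-1/k)^(1/3)) + C3*airybi(b*(-1/k)^(1/3)), b)


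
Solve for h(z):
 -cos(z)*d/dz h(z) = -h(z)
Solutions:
 h(z) = C1*sqrt(sin(z) + 1)/sqrt(sin(z) - 1)


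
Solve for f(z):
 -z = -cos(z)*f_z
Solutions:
 f(z) = C1 + Integral(z/cos(z), z)


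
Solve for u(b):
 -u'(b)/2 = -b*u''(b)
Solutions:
 u(b) = C1 + C2*b^(3/2)


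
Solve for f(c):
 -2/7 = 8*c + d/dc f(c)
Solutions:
 f(c) = C1 - 4*c^2 - 2*c/7


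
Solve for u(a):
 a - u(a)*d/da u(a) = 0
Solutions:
 u(a) = -sqrt(C1 + a^2)
 u(a) = sqrt(C1 + a^2)


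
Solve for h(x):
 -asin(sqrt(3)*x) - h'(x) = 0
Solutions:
 h(x) = C1 - x*asin(sqrt(3)*x) - sqrt(3)*sqrt(1 - 3*x^2)/3


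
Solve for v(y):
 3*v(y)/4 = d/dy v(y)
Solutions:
 v(y) = C1*exp(3*y/4)


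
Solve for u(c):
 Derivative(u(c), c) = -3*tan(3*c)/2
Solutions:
 u(c) = C1 + log(cos(3*c))/2


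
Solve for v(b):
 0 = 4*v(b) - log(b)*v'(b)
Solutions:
 v(b) = C1*exp(4*li(b))


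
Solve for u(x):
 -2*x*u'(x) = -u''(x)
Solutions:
 u(x) = C1 + C2*erfi(x)


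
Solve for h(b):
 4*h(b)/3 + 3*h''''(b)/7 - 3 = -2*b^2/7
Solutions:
 h(b) = -3*b^2/14 + (C1*sin(sqrt(3)*7^(1/4)*b/3) + C2*cos(sqrt(3)*7^(1/4)*b/3))*exp(-sqrt(3)*7^(1/4)*b/3) + (C3*sin(sqrt(3)*7^(1/4)*b/3) + C4*cos(sqrt(3)*7^(1/4)*b/3))*exp(sqrt(3)*7^(1/4)*b/3) + 9/4


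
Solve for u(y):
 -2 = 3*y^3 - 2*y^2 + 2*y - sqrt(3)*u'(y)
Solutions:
 u(y) = C1 + sqrt(3)*y^4/4 - 2*sqrt(3)*y^3/9 + sqrt(3)*y^2/3 + 2*sqrt(3)*y/3


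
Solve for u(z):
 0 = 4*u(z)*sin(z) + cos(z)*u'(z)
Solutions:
 u(z) = C1*cos(z)^4


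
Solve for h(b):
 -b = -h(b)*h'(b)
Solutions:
 h(b) = -sqrt(C1 + b^2)
 h(b) = sqrt(C1 + b^2)


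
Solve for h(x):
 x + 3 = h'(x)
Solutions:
 h(x) = C1 + x^2/2 + 3*x


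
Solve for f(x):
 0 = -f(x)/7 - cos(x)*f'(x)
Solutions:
 f(x) = C1*(sin(x) - 1)^(1/14)/(sin(x) + 1)^(1/14)


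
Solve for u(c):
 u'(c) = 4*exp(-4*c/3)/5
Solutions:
 u(c) = C1 - 3*exp(-4*c/3)/5


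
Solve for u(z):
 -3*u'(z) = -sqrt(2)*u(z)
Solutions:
 u(z) = C1*exp(sqrt(2)*z/3)


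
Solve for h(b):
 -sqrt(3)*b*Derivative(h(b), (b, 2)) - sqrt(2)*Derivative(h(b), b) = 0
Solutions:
 h(b) = C1 + C2*b^(1 - sqrt(6)/3)


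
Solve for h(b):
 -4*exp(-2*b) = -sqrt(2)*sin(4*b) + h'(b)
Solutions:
 h(b) = C1 - sqrt(2)*cos(4*b)/4 + 2*exp(-2*b)


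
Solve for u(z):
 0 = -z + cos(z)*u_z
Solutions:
 u(z) = C1 + Integral(z/cos(z), z)


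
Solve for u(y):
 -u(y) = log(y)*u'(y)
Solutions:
 u(y) = C1*exp(-li(y))


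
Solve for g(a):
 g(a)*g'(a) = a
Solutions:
 g(a) = -sqrt(C1 + a^2)
 g(a) = sqrt(C1 + a^2)


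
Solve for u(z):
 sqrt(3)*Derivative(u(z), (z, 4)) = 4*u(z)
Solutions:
 u(z) = C1*exp(-sqrt(2)*3^(7/8)*z/3) + C2*exp(sqrt(2)*3^(7/8)*z/3) + C3*sin(sqrt(2)*3^(7/8)*z/3) + C4*cos(sqrt(2)*3^(7/8)*z/3)


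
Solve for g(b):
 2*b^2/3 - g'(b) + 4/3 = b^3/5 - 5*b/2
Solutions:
 g(b) = C1 - b^4/20 + 2*b^3/9 + 5*b^2/4 + 4*b/3


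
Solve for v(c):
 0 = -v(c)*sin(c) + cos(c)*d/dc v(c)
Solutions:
 v(c) = C1/cos(c)


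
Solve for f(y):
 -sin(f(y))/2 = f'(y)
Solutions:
 f(y) = -acos((-C1 - exp(y))/(C1 - exp(y))) + 2*pi
 f(y) = acos((-C1 - exp(y))/(C1 - exp(y)))


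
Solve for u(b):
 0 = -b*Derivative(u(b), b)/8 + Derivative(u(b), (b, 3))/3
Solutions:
 u(b) = C1 + Integral(C2*airyai(3^(1/3)*b/2) + C3*airybi(3^(1/3)*b/2), b)


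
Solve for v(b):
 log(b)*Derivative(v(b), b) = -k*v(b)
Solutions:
 v(b) = C1*exp(-k*li(b))


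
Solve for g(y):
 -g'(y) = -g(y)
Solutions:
 g(y) = C1*exp(y)


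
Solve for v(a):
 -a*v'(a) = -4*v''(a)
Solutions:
 v(a) = C1 + C2*erfi(sqrt(2)*a/4)


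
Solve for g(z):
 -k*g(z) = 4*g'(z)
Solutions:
 g(z) = C1*exp(-k*z/4)


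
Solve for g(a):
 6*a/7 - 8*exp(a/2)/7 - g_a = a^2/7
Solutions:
 g(a) = C1 - a^3/21 + 3*a^2/7 - 16*exp(a/2)/7


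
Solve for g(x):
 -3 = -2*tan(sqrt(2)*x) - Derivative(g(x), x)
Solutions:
 g(x) = C1 + 3*x + sqrt(2)*log(cos(sqrt(2)*x))


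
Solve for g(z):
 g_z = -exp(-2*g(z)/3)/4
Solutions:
 g(z) = 3*log(-sqrt(C1 - z)) - 3*log(6)/2
 g(z) = 3*log(C1 - z/6)/2


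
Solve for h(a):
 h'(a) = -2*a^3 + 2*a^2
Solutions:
 h(a) = C1 - a^4/2 + 2*a^3/3


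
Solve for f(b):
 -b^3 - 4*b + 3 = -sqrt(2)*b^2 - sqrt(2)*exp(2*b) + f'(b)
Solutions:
 f(b) = C1 - b^4/4 + sqrt(2)*b^3/3 - 2*b^2 + 3*b + sqrt(2)*exp(2*b)/2


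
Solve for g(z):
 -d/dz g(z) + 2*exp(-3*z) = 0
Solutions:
 g(z) = C1 - 2*exp(-3*z)/3


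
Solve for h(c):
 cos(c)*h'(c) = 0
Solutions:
 h(c) = C1


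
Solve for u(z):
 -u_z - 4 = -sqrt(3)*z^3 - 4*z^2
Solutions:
 u(z) = C1 + sqrt(3)*z^4/4 + 4*z^3/3 - 4*z


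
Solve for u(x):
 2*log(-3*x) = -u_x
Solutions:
 u(x) = C1 - 2*x*log(-x) + 2*x*(1 - log(3))


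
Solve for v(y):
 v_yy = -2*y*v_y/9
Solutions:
 v(y) = C1 + C2*erf(y/3)


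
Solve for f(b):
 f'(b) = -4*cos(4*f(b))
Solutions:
 f(b) = -asin((C1 + exp(32*b))/(C1 - exp(32*b)))/4 + pi/4
 f(b) = asin((C1 + exp(32*b))/(C1 - exp(32*b)))/4


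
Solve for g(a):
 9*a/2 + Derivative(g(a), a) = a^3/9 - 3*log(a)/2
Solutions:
 g(a) = C1 + a^4/36 - 9*a^2/4 - 3*a*log(a)/2 + 3*a/2


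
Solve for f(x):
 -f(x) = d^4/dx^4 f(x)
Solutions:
 f(x) = (C1*sin(sqrt(2)*x/2) + C2*cos(sqrt(2)*x/2))*exp(-sqrt(2)*x/2) + (C3*sin(sqrt(2)*x/2) + C4*cos(sqrt(2)*x/2))*exp(sqrt(2)*x/2)


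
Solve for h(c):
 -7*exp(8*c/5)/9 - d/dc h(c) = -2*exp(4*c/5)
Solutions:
 h(c) = C1 - 35*exp(8*c/5)/72 + 5*exp(4*c/5)/2


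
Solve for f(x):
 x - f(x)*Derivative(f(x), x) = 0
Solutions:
 f(x) = -sqrt(C1 + x^2)
 f(x) = sqrt(C1 + x^2)


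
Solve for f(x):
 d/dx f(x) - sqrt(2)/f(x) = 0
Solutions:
 f(x) = -sqrt(C1 + 2*sqrt(2)*x)
 f(x) = sqrt(C1 + 2*sqrt(2)*x)


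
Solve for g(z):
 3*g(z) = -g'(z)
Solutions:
 g(z) = C1*exp(-3*z)


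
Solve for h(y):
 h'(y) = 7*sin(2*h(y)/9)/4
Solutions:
 -7*y/4 + 9*log(cos(2*h(y)/9) - 1)/4 - 9*log(cos(2*h(y)/9) + 1)/4 = C1


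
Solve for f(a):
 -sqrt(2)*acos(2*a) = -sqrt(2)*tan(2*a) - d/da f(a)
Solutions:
 f(a) = C1 + sqrt(2)*(a*acos(2*a) - sqrt(1 - 4*a^2)/2) + sqrt(2)*log(cos(2*a))/2


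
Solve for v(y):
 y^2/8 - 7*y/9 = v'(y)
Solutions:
 v(y) = C1 + y^3/24 - 7*y^2/18


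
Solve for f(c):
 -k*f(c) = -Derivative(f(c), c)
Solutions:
 f(c) = C1*exp(c*k)


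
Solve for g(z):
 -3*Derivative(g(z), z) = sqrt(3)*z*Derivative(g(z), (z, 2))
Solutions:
 g(z) = C1 + C2*z^(1 - sqrt(3))


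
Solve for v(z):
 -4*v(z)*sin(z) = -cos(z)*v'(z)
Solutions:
 v(z) = C1/cos(z)^4


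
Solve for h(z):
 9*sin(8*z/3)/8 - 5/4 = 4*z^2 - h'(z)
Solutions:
 h(z) = C1 + 4*z^3/3 + 5*z/4 + 27*cos(8*z/3)/64


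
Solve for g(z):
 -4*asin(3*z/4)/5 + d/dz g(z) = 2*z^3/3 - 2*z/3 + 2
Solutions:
 g(z) = C1 + z^4/6 - z^2/3 + 4*z*asin(3*z/4)/5 + 2*z + 4*sqrt(16 - 9*z^2)/15


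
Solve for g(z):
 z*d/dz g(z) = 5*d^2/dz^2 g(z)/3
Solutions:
 g(z) = C1 + C2*erfi(sqrt(30)*z/10)


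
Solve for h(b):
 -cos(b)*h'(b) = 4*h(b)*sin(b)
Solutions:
 h(b) = C1*cos(b)^4


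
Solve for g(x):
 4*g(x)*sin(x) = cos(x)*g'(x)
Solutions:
 g(x) = C1/cos(x)^4


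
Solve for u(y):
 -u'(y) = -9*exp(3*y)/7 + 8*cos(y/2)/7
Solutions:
 u(y) = C1 + 3*exp(3*y)/7 - 16*sin(y/2)/7


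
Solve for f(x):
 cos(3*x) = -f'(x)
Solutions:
 f(x) = C1 - sin(3*x)/3


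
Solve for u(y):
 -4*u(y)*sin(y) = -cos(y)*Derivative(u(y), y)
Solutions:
 u(y) = C1/cos(y)^4


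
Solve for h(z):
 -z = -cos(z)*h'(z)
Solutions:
 h(z) = C1 + Integral(z/cos(z), z)


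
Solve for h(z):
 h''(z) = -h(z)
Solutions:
 h(z) = C1*sin(z) + C2*cos(z)


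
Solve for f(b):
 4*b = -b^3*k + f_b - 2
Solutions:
 f(b) = C1 + b^4*k/4 + 2*b^2 + 2*b


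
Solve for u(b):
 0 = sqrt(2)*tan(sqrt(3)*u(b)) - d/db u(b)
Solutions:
 u(b) = sqrt(3)*(pi - asin(C1*exp(sqrt(6)*b)))/3
 u(b) = sqrt(3)*asin(C1*exp(sqrt(6)*b))/3


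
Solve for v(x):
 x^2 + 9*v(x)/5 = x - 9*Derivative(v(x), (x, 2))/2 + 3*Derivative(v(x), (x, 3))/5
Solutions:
 v(x) = C1*exp(x*(-(2*sqrt(786) + 137)^(1/3) - 25/(2*sqrt(786) + 137)^(1/3) + 10)/4)*sin(sqrt(3)*x*(-(2*sqrt(786) + 137)^(1/3) + 25/(2*sqrt(786) + 137)^(1/3))/4) + C2*exp(x*(-(2*sqrt(786) + 137)^(1/3) - 25/(2*sqrt(786) + 137)^(1/3) + 10)/4)*cos(sqrt(3)*x*(-(2*sqrt(786) + 137)^(1/3) + 25/(2*sqrt(786) + 137)^(1/3))/4) + C3*exp(x*(25/(2*sqrt(786) + 137)^(1/3) + 5 + (2*sqrt(786) + 137)^(1/3))/2) - 5*x^2/9 + 5*x/9 + 25/9


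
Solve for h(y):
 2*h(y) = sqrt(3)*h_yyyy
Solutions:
 h(y) = C1*exp(-2^(1/4)*3^(7/8)*y/3) + C2*exp(2^(1/4)*3^(7/8)*y/3) + C3*sin(2^(1/4)*3^(7/8)*y/3) + C4*cos(2^(1/4)*3^(7/8)*y/3)


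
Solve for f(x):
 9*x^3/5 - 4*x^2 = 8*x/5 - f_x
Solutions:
 f(x) = C1 - 9*x^4/20 + 4*x^3/3 + 4*x^2/5


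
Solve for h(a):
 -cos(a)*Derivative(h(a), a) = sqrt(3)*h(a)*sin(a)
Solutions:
 h(a) = C1*cos(a)^(sqrt(3))


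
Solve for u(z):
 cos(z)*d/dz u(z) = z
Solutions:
 u(z) = C1 + Integral(z/cos(z), z)


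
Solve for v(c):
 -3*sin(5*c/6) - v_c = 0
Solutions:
 v(c) = C1 + 18*cos(5*c/6)/5


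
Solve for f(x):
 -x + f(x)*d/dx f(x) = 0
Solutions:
 f(x) = -sqrt(C1 + x^2)
 f(x) = sqrt(C1 + x^2)


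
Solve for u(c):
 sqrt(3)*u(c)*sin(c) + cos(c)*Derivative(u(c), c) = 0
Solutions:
 u(c) = C1*cos(c)^(sqrt(3))


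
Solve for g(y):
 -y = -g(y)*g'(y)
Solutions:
 g(y) = -sqrt(C1 + y^2)
 g(y) = sqrt(C1 + y^2)


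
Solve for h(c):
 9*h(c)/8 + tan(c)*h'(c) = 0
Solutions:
 h(c) = C1/sin(c)^(9/8)


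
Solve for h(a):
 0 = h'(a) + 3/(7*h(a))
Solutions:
 h(a) = -sqrt(C1 - 42*a)/7
 h(a) = sqrt(C1 - 42*a)/7


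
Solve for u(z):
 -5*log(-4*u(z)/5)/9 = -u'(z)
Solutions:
 -9*Integral(1/(log(-_y) - log(5) + 2*log(2)), (_y, u(z)))/5 = C1 - z


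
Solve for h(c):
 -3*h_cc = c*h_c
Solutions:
 h(c) = C1 + C2*erf(sqrt(6)*c/6)


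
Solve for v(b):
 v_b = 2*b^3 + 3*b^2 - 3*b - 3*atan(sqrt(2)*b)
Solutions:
 v(b) = C1 + b^4/2 + b^3 - 3*b^2/2 - 3*b*atan(sqrt(2)*b) + 3*sqrt(2)*log(2*b^2 + 1)/4


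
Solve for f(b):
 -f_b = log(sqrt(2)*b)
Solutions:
 f(b) = C1 - b*log(b) - b*log(2)/2 + b


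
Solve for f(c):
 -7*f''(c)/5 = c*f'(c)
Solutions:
 f(c) = C1 + C2*erf(sqrt(70)*c/14)


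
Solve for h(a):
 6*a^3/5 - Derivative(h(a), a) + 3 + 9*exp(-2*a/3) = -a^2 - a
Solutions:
 h(a) = C1 + 3*a^4/10 + a^3/3 + a^2/2 + 3*a - 27*exp(-2*a/3)/2


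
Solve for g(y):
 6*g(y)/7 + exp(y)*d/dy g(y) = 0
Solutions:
 g(y) = C1*exp(6*exp(-y)/7)


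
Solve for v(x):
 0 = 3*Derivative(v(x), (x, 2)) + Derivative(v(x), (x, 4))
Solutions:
 v(x) = C1 + C2*x + C3*sin(sqrt(3)*x) + C4*cos(sqrt(3)*x)


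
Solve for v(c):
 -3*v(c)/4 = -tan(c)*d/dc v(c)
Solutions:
 v(c) = C1*sin(c)^(3/4)


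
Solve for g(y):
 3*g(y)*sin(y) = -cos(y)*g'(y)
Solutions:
 g(y) = C1*cos(y)^3


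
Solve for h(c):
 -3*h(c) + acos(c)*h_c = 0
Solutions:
 h(c) = C1*exp(3*Integral(1/acos(c), c))


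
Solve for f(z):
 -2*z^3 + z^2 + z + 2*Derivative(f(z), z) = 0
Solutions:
 f(z) = C1 + z^4/4 - z^3/6 - z^2/4


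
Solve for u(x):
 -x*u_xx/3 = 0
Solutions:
 u(x) = C1 + C2*x


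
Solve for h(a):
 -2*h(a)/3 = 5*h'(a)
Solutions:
 h(a) = C1*exp(-2*a/15)


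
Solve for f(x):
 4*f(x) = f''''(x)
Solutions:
 f(x) = C1*exp(-sqrt(2)*x) + C2*exp(sqrt(2)*x) + C3*sin(sqrt(2)*x) + C4*cos(sqrt(2)*x)


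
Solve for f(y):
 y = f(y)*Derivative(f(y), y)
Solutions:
 f(y) = -sqrt(C1 + y^2)
 f(y) = sqrt(C1 + y^2)


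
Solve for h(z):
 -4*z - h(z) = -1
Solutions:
 h(z) = 1 - 4*z


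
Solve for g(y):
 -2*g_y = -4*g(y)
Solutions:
 g(y) = C1*exp(2*y)


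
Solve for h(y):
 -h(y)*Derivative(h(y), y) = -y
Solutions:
 h(y) = -sqrt(C1 + y^2)
 h(y) = sqrt(C1 + y^2)


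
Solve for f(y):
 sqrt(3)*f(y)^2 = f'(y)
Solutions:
 f(y) = -1/(C1 + sqrt(3)*y)


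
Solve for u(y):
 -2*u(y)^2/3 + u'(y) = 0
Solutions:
 u(y) = -3/(C1 + 2*y)


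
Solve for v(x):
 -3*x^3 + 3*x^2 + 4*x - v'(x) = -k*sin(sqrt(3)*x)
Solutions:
 v(x) = C1 - sqrt(3)*k*cos(sqrt(3)*x)/3 - 3*x^4/4 + x^3 + 2*x^2


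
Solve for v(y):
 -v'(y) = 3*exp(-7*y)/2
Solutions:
 v(y) = C1 + 3*exp(-7*y)/14


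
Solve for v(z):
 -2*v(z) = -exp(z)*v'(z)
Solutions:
 v(z) = C1*exp(-2*exp(-z))


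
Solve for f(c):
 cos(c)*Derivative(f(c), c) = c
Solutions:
 f(c) = C1 + Integral(c/cos(c), c)


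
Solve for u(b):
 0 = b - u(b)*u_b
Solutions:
 u(b) = -sqrt(C1 + b^2)
 u(b) = sqrt(C1 + b^2)


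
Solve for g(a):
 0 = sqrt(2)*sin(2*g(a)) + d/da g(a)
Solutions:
 g(a) = pi - acos((-C1 - exp(4*sqrt(2)*a))/(C1 - exp(4*sqrt(2)*a)))/2
 g(a) = acos((-C1 - exp(4*sqrt(2)*a))/(C1 - exp(4*sqrt(2)*a)))/2


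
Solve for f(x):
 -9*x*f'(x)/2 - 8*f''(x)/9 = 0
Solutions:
 f(x) = C1 + C2*erf(9*sqrt(2)*x/8)


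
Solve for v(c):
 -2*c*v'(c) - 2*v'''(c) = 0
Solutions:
 v(c) = C1 + Integral(C2*airyai(-c) + C3*airybi(-c), c)


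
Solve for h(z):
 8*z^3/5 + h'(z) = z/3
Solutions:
 h(z) = C1 - 2*z^4/5 + z^2/6


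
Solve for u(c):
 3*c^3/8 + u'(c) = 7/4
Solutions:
 u(c) = C1 - 3*c^4/32 + 7*c/4


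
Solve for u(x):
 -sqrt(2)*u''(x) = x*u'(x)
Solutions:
 u(x) = C1 + C2*erf(2^(1/4)*x/2)


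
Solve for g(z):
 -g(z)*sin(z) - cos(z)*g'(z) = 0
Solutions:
 g(z) = C1*cos(z)


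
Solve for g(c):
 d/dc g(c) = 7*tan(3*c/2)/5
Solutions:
 g(c) = C1 - 14*log(cos(3*c/2))/15


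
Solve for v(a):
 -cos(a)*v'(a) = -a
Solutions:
 v(a) = C1 + Integral(a/cos(a), a)


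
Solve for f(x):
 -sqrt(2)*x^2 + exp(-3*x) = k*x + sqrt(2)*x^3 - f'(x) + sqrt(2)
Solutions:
 f(x) = C1 + k*x^2/2 + sqrt(2)*x^4/4 + sqrt(2)*x^3/3 + sqrt(2)*x + exp(-3*x)/3


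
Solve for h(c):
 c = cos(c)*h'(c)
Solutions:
 h(c) = C1 + Integral(c/cos(c), c)


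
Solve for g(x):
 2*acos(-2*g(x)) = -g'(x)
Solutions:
 Integral(1/acos(-2*_y), (_y, g(x))) = C1 - 2*x


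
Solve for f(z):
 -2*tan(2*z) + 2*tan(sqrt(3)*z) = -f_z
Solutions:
 f(z) = C1 - log(cos(2*z)) + 2*sqrt(3)*log(cos(sqrt(3)*z))/3


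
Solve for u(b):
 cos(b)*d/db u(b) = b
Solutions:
 u(b) = C1 + Integral(b/cos(b), b)


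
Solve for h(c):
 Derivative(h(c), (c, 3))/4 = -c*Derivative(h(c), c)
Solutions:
 h(c) = C1 + Integral(C2*airyai(-2^(2/3)*c) + C3*airybi(-2^(2/3)*c), c)


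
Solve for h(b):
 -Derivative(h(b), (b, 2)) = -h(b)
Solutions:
 h(b) = C1*exp(-b) + C2*exp(b)


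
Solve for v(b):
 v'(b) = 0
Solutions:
 v(b) = C1


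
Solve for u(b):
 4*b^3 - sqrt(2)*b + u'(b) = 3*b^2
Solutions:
 u(b) = C1 - b^4 + b^3 + sqrt(2)*b^2/2


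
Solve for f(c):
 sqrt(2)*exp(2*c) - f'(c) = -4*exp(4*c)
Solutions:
 f(c) = C1 + exp(4*c) + sqrt(2)*exp(2*c)/2
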